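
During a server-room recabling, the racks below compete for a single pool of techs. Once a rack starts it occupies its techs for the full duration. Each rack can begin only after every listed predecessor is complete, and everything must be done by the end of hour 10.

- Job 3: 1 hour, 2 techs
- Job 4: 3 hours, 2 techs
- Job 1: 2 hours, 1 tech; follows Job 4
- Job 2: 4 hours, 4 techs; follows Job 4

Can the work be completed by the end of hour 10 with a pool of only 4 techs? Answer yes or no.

Schedule Job 3@1, Job 4@1, Job 1@4, Job 2@6: h1:4  h2:2  h3:2  h4:1  h5:1  h6:4  h7:4  h8:4  h9:4  h10:0 — peak 4 ≤ 4.

yes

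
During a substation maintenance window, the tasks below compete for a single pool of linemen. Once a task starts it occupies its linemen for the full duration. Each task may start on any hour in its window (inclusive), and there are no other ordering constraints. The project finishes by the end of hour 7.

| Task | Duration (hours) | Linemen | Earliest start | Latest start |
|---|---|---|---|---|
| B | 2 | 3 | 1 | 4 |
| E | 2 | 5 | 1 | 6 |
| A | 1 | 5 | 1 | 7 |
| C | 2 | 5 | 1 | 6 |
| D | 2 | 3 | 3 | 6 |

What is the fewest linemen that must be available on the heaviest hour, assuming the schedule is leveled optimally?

Early-start (B@1, E@1, A@1, C@1, D@3) gives peak 18: h1:18  h2:13  h3:3  h4:3  h5:0  h6:0  h7:0.
Shift B→3, A→5, C→6.
Schedule B@3, E@1, A@5, C@6, D@3: h1:5  h2:5  h3:6  h4:6  h5:5  h6:5  h7:5 — peak 6.
Total lineman-hours = 37 over 7 hours ⇒ peak ≥ ⌈37/7⌉ = 6, so 6 is optimal.

6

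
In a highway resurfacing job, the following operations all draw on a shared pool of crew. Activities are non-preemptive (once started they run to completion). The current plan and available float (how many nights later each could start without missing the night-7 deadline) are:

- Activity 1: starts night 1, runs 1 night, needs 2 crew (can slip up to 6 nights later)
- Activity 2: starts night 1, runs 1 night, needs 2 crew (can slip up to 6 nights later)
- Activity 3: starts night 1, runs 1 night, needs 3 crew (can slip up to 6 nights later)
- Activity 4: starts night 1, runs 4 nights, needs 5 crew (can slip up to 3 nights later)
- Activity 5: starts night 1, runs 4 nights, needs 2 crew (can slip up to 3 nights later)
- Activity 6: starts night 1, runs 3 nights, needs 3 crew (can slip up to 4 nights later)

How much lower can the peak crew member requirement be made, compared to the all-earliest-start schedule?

10

Early-start peak: n1:17  n2:10  n3:10  n4:7  n5:0  n6:0  n7:0 ⇒ 17.
Leveled (Activity 1@1, Activity 2@1, Activity 3@2, Activity 4@4, Activity 5@3, Activity 6@1): n1:7  n2:6  n3:5  n4:7  n5:7  n6:7  n7:5 ⇒ 7.
Reduction 17 − 7 = 10.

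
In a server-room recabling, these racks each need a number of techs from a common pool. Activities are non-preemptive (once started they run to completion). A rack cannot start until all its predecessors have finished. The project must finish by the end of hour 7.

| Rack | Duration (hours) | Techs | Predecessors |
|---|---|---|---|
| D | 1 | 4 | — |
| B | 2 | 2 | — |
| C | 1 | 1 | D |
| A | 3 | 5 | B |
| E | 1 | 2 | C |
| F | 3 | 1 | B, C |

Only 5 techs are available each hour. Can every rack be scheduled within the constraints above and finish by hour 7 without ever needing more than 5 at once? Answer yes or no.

The minimum achievable peak is 6; 5 < 6, so no feasible schedule stays within the cap.

no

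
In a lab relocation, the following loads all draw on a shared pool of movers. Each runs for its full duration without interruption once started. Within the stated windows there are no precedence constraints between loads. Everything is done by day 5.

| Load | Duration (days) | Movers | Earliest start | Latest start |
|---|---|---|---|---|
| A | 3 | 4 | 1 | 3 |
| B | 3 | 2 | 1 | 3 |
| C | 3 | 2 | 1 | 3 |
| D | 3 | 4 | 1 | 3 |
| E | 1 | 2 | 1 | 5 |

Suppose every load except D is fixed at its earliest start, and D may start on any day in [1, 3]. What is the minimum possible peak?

12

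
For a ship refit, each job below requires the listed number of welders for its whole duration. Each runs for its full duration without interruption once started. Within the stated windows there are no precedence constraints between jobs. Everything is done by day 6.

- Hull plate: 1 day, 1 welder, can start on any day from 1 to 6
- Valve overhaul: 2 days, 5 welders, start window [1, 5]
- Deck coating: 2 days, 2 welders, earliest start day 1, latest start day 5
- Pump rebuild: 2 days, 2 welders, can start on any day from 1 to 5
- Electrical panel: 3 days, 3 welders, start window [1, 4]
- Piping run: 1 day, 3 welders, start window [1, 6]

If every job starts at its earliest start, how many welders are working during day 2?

At early start, day 2 has: Valve overhaul, Deck coating, Pump rebuild, Electrical panel.
Demand: 5 + 2 + 2 + 3 = 12.

12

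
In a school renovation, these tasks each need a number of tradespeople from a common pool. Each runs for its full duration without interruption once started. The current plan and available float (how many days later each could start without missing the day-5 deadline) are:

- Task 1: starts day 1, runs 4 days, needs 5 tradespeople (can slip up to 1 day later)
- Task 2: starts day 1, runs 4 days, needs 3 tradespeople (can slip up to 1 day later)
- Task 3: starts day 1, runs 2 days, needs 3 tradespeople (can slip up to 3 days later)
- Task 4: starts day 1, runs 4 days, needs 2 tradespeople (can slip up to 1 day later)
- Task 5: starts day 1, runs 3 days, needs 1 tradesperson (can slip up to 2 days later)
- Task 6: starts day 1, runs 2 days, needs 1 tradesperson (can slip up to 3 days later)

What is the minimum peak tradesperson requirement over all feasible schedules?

13

Early-start (Task 1@1, Task 2@1, Task 3@1, Task 4@1, Task 5@1, Task 6@1) gives peak 15: d1:15  d2:15  d3:11  d4:10  d5:0.
Shift Task 5→3, Task 6→3.
Schedule Task 1@1, Task 2@1, Task 3@1, Task 4@1, Task 5@3, Task 6@3: d1:13  d2:13  d3:12  d4:12  d5:1 — peak 13.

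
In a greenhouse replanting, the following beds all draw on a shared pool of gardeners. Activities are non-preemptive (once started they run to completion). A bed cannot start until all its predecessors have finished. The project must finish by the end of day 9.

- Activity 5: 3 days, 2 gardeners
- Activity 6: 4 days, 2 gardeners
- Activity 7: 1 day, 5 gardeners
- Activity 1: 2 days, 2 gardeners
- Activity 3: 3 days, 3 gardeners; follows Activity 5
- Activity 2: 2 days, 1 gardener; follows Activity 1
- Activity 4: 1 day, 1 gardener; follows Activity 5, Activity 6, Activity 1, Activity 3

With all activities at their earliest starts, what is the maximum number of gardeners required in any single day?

Early-start schedule: Activity 5@1, Activity 6@1, Activity 7@1, Activity 1@1, Activity 3@4, Activity 2@3, Activity 4@7.
Load per day: day 1: 11, day 2: 6, day 3: 5, day 4: 6, day 5: 3, day 6: 3, day 7: 1, day 8: 0, day 9: 0.
Peak is 11.

11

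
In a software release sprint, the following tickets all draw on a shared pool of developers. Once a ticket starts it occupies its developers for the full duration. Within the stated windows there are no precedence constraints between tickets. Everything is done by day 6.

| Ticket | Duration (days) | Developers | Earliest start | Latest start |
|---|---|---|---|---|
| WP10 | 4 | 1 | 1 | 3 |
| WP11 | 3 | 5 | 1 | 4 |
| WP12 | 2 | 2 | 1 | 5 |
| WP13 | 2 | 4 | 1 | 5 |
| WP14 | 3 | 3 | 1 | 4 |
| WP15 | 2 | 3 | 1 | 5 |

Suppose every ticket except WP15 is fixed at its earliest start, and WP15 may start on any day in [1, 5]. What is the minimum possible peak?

15

WP15@1: d1:18  d2:18  d3:9  d4:1  d5:0  d6:0 → peak 18
WP15@2: d1:15  d2:18  d3:12  d4:1  d5:0  d6:0 → peak 18
WP15@3: d1:15  d2:15  d3:12  d4:4  d5:0  d6:0 → peak 15
WP15@4: d1:15  d2:15  d3:9  d4:4  d5:3  d6:0 → peak 15
WP15@5: d1:15  d2:15  d3:9  d4:1  d5:3  d6:3 → peak 15
Best is WP15@3, peak 15.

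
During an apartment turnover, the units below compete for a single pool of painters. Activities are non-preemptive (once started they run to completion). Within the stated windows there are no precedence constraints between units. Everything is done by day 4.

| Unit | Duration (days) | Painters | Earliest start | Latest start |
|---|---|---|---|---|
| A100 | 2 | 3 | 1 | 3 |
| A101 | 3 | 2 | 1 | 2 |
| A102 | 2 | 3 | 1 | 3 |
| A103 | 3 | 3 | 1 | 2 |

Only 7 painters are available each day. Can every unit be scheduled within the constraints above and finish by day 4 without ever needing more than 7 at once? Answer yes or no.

no

The minimum achievable peak is 8; 7 < 8, so no feasible schedule stays within the cap.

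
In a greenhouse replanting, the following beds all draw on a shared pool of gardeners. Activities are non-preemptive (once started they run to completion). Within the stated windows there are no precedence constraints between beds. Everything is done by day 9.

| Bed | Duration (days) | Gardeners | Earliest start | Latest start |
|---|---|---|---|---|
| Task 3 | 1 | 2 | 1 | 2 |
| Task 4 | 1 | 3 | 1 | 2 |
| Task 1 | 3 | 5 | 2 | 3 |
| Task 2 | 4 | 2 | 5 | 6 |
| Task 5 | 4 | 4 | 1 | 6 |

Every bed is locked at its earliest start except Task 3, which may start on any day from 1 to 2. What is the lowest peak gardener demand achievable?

9

Task 3@1: d1:9  d2:9  d3:9  d4:9  d5:2  d6:2  d7:2  d8:2  d9:0 → peak 9
Task 3@2: d1:7  d2:11  d3:9  d4:9  d5:2  d6:2  d7:2  d8:2  d9:0 → peak 11
Best is Task 3@1, peak 9.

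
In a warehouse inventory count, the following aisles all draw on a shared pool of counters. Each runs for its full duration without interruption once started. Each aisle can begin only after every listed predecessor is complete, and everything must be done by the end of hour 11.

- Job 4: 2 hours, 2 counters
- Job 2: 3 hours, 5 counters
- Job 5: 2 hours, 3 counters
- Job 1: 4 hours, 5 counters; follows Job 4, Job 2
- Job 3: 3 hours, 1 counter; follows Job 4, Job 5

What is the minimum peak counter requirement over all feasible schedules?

Early-start (Job 4@1, Job 2@1, Job 5@1, Job 1@4, Job 3@3) gives peak 10: h1:10  h2:10  h3:6  h4:6  h5:6  h6:5  h7:5  h8:0  h9:0  h10:0  h11:0.
Shift Job 2→3, Job 1→6.
Schedule Job 4@1, Job 2@3, Job 5@1, Job 1@6, Job 3@3: h1:5  h2:5  h3:6  h4:6  h5:6  h6:5  h7:5  h8:5  h9:5  h10:0  h11:0 — peak 6.

6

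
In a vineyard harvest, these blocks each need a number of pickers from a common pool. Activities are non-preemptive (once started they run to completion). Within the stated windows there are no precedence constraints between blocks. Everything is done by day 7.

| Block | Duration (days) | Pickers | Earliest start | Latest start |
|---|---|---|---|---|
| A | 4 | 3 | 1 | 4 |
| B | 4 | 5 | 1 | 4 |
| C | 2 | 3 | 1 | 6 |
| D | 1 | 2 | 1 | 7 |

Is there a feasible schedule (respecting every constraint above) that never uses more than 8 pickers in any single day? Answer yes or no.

yes

Schedule A@1, B@1, C@5, D@5: d1:8  d2:8  d3:8  d4:8  d5:5  d6:3  d7:0 — peak 8 ≤ 8.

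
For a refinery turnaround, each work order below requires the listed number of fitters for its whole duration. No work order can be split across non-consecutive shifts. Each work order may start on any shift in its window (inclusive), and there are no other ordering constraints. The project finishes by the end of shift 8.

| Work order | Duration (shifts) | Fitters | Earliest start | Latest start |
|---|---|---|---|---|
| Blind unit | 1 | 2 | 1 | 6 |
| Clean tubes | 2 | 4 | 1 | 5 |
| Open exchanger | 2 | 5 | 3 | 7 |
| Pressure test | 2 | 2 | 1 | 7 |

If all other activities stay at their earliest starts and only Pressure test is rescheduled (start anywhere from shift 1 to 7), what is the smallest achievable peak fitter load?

Pressure test@1: s1:8  s2:6  s3:5  s4:5  s5:0  s6:0  s7:0  s8:0 → peak 8
Pressure test@2: s1:6  s2:6  s3:7  s4:5  s5:0  s6:0  s7:0  s8:0 → peak 7
Pressure test@3: s1:6  s2:4  s3:7  s4:7  s5:0  s6:0  s7:0  s8:0 → peak 7
Pressure test@4: s1:6  s2:4  s3:5  s4:7  s5:2  s6:0  s7:0  s8:0 → peak 7
Pressure test@5: s1:6  s2:4  s3:5  s4:5  s5:2  s6:2  s7:0  s8:0 → peak 6
Pressure test@6: s1:6  s2:4  s3:5  s4:5  s5:0  s6:2  s7:2  s8:0 → peak 6
Pressure test@7: s1:6  s2:4  s3:5  s4:5  s5:0  s6:0  s7:2  s8:2 → peak 6
Best is Pressure test@5, peak 6.

6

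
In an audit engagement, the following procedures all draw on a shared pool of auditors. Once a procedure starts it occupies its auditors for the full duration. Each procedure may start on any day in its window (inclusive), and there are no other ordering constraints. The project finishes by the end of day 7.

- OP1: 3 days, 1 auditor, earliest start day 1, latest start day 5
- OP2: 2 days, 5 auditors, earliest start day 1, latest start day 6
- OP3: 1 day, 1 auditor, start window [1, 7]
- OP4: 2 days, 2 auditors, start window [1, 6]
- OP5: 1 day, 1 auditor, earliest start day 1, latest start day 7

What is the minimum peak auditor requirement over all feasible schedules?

Early-start (OP1@1, OP2@1, OP3@1, OP4@1, OP5@1) gives peak 10: d1:10  d2:8  d3:1  d4:0  d5:0  d6:0  d7:0.
Shift OP2→4.
Schedule OP1@1, OP2@4, OP3@1, OP4@1, OP5@1: d1:5  d2:3  d3:1  d4:5  d5:5  d6:0  d7:0 — peak 5.

5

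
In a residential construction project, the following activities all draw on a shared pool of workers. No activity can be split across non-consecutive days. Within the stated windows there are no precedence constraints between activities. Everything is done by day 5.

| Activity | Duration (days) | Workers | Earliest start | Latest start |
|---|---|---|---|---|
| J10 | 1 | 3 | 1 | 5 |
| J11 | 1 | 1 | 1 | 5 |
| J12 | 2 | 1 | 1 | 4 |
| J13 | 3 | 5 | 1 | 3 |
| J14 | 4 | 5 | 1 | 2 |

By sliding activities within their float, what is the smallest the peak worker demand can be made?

Early-start (J10@1, J11@1, J12@1, J13@1, J14@1) gives peak 15: d1:15  d2:11  d3:10  d4:5  d5:0.
Shift J13→3.
Schedule J10@1, J11@1, J12@1, J13@3, J14@1: d1:10  d2:6  d3:10  d4:10  d5:5 — peak 10.

10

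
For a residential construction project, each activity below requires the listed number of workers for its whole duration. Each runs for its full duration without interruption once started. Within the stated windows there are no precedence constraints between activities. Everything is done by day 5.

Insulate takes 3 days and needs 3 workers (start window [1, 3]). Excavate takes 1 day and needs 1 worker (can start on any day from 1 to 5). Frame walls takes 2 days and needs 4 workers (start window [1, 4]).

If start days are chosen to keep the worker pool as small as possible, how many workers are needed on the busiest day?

4

Early-start (Insulate@1, Excavate@1, Frame walls@1) gives peak 8: d1:8  d2:7  d3:3  d4:0  d5:0.
Shift Frame walls→4.
Schedule Insulate@1, Excavate@1, Frame walls@4: d1:4  d2:3  d3:3  d4:4  d5:4 — peak 4.
Total worker-days = 18 over 5 days ⇒ peak ≥ ⌈18/5⌉ = 4, so 4 is optimal.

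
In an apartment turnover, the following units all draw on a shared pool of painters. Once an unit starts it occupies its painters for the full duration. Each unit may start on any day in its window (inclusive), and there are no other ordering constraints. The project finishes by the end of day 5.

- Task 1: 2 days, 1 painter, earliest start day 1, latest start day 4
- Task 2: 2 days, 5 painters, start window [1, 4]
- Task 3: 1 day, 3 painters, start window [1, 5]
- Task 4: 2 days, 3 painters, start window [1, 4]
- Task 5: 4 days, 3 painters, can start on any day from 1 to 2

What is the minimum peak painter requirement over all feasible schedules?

Early-start (Task 1@1, Task 2@1, Task 3@1, Task 4@1, Task 5@1) gives peak 15: d1:15  d2:12  d3:3  d4:3  d5:0.
Shift Task 2→3, Task 5→2.
Schedule Task 1@1, Task 2@3, Task 3@1, Task 4@1, Task 5@2: d1:7  d2:7  d3:8  d4:8  d5:3 — peak 8.

8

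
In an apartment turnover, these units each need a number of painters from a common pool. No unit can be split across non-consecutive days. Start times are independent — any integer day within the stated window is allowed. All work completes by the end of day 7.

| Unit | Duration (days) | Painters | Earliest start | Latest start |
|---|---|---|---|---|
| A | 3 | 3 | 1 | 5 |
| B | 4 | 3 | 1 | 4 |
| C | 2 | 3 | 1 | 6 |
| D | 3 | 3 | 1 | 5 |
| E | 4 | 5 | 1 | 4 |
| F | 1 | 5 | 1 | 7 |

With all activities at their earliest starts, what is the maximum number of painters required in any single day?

Early-start schedule: A@1, B@1, C@1, D@1, E@1, F@1.
Load per day: day 1: 22, day 2: 17, day 3: 14, day 4: 8, day 5: 0, day 6: 0, day 7: 0.
Peak is 22.

22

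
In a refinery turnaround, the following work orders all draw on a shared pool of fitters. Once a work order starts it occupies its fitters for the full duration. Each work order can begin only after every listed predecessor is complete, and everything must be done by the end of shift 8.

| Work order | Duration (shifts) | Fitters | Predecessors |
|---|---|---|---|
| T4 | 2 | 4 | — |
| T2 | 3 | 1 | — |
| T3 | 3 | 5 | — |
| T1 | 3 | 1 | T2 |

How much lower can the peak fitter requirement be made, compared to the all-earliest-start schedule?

Early-start peak: s1:10  s2:10  s3:6  s4:1  s5:1  s6:1  s7:0  s8:0 ⇒ 10.
Leveled (T4@1, T2@1, T3@3, T1@4): s1:5  s2:5  s3:6  s4:6  s5:6  s6:1  s7:0  s8:0 ⇒ 6.
Reduction 10 − 6 = 4.

4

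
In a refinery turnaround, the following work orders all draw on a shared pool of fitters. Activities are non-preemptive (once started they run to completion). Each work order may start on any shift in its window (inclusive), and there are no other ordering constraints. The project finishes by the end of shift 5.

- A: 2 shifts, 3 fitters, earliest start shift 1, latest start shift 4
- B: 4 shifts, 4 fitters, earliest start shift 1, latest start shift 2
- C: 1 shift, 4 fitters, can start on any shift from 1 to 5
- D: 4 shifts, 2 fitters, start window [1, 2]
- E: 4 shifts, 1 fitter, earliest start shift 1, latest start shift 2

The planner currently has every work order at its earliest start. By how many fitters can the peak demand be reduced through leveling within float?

Early-start peak: s1:14  s2:10  s3:7  s4:7  s5:0 ⇒ 14.
Leveled (A@1, B@1, C@5, D@1, E@1): s1:10  s2:10  s3:7  s4:7  s5:4 ⇒ 10.
Reduction 14 − 10 = 4.

4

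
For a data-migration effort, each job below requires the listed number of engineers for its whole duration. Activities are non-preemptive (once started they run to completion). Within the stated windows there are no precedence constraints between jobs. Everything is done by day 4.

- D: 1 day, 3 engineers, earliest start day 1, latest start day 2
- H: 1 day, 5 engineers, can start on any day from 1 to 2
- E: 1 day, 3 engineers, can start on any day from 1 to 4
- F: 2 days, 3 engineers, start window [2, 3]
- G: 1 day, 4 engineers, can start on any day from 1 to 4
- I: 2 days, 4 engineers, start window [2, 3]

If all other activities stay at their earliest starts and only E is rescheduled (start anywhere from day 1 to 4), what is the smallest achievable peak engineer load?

E@1: d1:15  d2:7  d3:7  d4:0 → peak 15
E@2: d1:12  d2:10  d3:7  d4:0 → peak 12
E@3: d1:12  d2:7  d3:10  d4:0 → peak 12
E@4: d1:12  d2:7  d3:7  d4:3 → peak 12
Best is E@2, peak 12.

12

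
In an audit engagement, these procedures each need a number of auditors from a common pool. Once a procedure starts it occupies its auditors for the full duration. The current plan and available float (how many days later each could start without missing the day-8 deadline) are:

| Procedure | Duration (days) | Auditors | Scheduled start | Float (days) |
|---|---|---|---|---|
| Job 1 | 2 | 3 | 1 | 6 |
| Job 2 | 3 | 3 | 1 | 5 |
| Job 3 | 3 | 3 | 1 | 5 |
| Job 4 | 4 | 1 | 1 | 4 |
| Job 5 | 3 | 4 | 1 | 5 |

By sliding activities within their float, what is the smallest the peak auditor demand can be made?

Early-start (Job 1@1, Job 2@1, Job 3@1, Job 4@1, Job 5@1) gives peak 14: d1:14  d2:14  d3:11  d4:1  d5:0  d6:0  d7:0  d8:0.
Shift Job 3→3, Job 4→4, Job 5→6.
Schedule Job 1@1, Job 2@1, Job 3@3, Job 4@4, Job 5@6: d1:6  d2:6  d3:6  d4:4  d5:4  d6:5  d7:5  d8:4 — peak 6.

6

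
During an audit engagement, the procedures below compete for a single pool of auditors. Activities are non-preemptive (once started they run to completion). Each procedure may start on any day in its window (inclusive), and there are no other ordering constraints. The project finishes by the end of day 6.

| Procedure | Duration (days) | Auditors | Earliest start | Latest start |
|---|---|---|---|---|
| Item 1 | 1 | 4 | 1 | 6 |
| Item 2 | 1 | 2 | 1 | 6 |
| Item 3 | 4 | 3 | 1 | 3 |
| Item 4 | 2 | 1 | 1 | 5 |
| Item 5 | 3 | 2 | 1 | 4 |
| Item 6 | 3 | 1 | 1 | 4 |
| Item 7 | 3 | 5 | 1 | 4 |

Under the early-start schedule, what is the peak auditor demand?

Early-start schedule: Item 1@1, Item 2@1, Item 3@1, Item 4@1, Item 5@1, Item 6@1, Item 7@1.
Load per day: day 1: 18, day 2: 12, day 3: 11, day 4: 3, day 5: 0, day 6: 0.
Peak is 18.

18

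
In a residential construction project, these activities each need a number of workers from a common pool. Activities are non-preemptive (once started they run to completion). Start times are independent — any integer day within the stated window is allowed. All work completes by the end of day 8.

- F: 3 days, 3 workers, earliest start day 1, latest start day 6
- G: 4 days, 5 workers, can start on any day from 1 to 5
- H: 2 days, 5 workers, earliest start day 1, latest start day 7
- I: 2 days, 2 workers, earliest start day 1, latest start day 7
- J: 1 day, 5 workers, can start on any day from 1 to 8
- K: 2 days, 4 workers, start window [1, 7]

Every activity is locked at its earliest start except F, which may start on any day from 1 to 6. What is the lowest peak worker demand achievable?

21

F@1: d1:24  d2:19  d3:8  d4:5  d5:0  d6:0  d7:0  d8:0 → peak 24
F@2: d1:21  d2:19  d3:8  d4:8  d5:0  d6:0  d7:0  d8:0 → peak 21
F@3: d1:21  d2:16  d3:8  d4:8  d5:3  d6:0  d7:0  d8:0 → peak 21
F@4: d1:21  d2:16  d3:5  d4:8  d5:3  d6:3  d7:0  d8:0 → peak 21
F@5: d1:21  d2:16  d3:5  d4:5  d5:3  d6:3  d7:3  d8:0 → peak 21
F@6: d1:21  d2:16  d3:5  d4:5  d5:0  d6:3  d7:3  d8:3 → peak 21
Best is F@2, peak 21.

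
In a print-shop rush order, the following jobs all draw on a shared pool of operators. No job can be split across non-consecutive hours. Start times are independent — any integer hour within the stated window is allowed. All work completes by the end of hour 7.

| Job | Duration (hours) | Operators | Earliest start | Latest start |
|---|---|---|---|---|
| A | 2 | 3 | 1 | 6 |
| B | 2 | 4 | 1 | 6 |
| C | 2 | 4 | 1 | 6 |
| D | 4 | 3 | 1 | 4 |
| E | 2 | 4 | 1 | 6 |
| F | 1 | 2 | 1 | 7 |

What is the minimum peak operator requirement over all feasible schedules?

7

Early-start (A@1, B@1, C@1, D@1, E@1, F@1) gives peak 20: h1:20  h2:18  h3:3  h4:3  h5:0  h6:0  h7:0.
Shift C→3, D→3, E→5, F→7.
Schedule A@1, B@1, C@3, D@3, E@5, F@7: h1:7  h2:7  h3:7  h4:7  h5:7  h6:7  h7:2 — peak 7.
Total operator-hours = 44 over 7 hours ⇒ peak ≥ ⌈44/7⌉ = 7, so 7 is optimal.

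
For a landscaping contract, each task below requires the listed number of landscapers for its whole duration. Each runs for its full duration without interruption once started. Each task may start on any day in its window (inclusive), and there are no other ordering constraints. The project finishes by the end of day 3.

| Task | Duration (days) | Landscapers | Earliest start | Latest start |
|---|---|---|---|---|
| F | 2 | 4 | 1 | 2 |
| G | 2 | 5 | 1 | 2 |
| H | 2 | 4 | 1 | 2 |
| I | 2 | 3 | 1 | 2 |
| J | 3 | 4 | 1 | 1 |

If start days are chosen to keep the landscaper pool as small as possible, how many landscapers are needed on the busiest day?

Schedule F@1, G@1, H@1, I@1, J@1: d1:20  d2:20  d3:4 — peak 20.
No arrangement of the 16 feasible schedules does better.

20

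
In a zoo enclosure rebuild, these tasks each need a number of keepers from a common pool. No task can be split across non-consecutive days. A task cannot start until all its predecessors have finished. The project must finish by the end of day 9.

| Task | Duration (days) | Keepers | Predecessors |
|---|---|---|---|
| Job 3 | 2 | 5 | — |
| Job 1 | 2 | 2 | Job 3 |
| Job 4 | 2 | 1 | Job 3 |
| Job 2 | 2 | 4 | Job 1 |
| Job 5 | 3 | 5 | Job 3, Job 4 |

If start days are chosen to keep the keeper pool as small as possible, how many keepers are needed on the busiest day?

Early-start (Job 3@1, Job 1@3, Job 4@3, Job 2@5, Job 5@5) gives peak 9: d1:5  d2:5  d3:3  d4:3  d5:9  d6:9  d7:5  d8:0  d9:0.
Shift Job 5→7.
Schedule Job 3@1, Job 1@3, Job 4@3, Job 2@5, Job 5@7: d1:5  d2:5  d3:3  d4:3  d5:4  d6:4  d7:5  d8:5  d9:5 — peak 5.
Total keeper-days = 39 over 9 days ⇒ peak ≥ ⌈39/9⌉ = 5, so 5 is optimal.

5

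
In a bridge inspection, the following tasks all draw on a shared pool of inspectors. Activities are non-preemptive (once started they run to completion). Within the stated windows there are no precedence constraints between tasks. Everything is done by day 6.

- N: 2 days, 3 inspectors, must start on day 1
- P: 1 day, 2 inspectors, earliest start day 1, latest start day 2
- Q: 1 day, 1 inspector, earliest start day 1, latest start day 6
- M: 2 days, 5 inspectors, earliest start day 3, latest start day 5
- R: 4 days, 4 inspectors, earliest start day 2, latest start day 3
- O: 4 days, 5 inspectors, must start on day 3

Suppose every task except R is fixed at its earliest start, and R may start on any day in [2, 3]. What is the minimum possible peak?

14

R@2: d1:6  d2:7  d3:14  d4:14  d5:9  d6:5 → peak 14
R@3: d1:6  d2:3  d3:14  d4:14  d5:9  d6:9 → peak 14
Best is R@2, peak 14.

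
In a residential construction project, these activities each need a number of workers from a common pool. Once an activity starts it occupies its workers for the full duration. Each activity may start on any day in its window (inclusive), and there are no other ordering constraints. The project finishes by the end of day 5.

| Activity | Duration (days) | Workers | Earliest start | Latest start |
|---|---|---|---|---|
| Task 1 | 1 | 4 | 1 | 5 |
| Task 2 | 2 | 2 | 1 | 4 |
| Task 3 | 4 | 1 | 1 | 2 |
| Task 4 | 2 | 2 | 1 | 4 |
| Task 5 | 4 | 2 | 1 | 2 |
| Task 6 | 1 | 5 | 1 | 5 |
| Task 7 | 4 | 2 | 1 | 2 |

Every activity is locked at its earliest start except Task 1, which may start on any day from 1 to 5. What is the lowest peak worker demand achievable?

14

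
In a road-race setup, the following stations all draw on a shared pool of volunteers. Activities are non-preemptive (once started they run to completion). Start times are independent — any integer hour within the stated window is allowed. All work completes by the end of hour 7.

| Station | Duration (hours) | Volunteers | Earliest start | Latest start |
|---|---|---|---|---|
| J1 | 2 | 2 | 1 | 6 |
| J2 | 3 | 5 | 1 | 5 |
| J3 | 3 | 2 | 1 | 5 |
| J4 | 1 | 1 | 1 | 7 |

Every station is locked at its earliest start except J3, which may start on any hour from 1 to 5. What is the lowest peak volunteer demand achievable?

8

J3@1: h1:10  h2:9  h3:7  h4:0  h5:0  h6:0  h7:0 → peak 10
J3@2: h1:8  h2:9  h3:7  h4:2  h5:0  h6:0  h7:0 → peak 9
J3@3: h1:8  h2:7  h3:7  h4:2  h5:2  h6:0  h7:0 → peak 8
J3@4: h1:8  h2:7  h3:5  h4:2  h5:2  h6:2  h7:0 → peak 8
J3@5: h1:8  h2:7  h3:5  h4:0  h5:2  h6:2  h7:2 → peak 8
Best is J3@3, peak 8.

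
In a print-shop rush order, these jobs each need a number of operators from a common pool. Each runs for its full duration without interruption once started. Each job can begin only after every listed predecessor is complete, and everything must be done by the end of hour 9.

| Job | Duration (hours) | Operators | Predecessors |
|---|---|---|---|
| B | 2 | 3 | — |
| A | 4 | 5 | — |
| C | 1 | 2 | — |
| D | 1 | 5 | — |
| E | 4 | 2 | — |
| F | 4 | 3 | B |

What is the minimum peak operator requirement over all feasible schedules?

Early-start (B@1, A@1, C@1, D@1, E@1, F@3) gives peak 17: h1:17  h2:10  h3:10  h4:10  h5:3  h6:3  h7:0  h8:0  h9:0.
Shift C→3, D→5, E→4, F→6.
Schedule B@1, A@1, C@3, D@5, E@4, F@6: h1:8  h2:8  h3:7  h4:7  h5:7  h6:5  h7:5  h8:3  h9:3 — peak 8.

8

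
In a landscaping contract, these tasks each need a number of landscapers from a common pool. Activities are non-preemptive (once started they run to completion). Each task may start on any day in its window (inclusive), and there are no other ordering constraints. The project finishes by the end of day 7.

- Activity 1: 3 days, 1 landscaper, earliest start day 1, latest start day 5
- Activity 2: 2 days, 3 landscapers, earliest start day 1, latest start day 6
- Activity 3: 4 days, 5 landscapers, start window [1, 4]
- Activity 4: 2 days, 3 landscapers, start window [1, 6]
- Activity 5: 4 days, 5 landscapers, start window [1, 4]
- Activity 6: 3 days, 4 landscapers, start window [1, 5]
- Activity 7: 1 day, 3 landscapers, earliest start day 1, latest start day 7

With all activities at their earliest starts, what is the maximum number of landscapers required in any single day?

24

Early-start schedule: Activity 1@1, Activity 2@1, Activity 3@1, Activity 4@1, Activity 5@1, Activity 6@1, Activity 7@1.
Load per day: day 1: 24, day 2: 21, day 3: 15, day 4: 10, day 5: 0, day 6: 0, day 7: 0.
Peak is 24.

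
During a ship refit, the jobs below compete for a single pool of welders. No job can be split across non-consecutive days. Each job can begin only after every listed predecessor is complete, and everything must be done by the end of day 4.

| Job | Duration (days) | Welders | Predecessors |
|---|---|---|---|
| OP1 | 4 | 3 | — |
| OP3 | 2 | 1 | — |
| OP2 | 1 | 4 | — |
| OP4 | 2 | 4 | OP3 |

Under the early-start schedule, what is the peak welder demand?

8

Early-start schedule: OP1@1, OP3@1, OP2@1, OP4@3.
Load per day: day 1: 8, day 2: 4, day 3: 7, day 4: 7.
Peak is 8.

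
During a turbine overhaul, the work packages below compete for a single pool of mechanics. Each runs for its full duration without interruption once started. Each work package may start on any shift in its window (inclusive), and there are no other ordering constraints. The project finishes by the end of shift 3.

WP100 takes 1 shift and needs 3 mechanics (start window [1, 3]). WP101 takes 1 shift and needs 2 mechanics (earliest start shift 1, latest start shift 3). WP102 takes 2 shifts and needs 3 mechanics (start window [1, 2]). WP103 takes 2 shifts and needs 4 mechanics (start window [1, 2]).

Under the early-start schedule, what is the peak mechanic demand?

12

Early-start schedule: WP100@1, WP101@1, WP102@1, WP103@1.
Load per shift: shift 1: 12, shift 2: 7, shift 3: 0.
Peak is 12.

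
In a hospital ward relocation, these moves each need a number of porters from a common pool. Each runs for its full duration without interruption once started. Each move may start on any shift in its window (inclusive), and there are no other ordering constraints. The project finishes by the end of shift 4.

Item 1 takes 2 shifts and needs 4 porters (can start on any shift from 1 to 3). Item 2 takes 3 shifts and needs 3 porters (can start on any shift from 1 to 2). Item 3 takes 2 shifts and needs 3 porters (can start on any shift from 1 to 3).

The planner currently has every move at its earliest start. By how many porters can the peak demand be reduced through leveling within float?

3

Early-start peak: s1:10  s2:10  s3:3  s4:0 ⇒ 10.
Leveled (Item 1@1, Item 2@1, Item 3@3): s1:7  s2:7  s3:6  s4:3 ⇒ 7.
Reduction 10 − 7 = 3.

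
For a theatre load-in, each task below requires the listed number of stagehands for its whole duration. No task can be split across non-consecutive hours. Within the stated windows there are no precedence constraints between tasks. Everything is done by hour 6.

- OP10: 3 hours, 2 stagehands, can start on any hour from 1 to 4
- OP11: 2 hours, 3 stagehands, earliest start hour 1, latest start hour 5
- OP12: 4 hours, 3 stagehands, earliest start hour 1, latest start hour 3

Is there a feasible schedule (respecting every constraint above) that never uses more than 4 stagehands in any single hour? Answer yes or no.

The minimum achievable peak is 5; 4 < 5, so no feasible schedule stays within the cap.

no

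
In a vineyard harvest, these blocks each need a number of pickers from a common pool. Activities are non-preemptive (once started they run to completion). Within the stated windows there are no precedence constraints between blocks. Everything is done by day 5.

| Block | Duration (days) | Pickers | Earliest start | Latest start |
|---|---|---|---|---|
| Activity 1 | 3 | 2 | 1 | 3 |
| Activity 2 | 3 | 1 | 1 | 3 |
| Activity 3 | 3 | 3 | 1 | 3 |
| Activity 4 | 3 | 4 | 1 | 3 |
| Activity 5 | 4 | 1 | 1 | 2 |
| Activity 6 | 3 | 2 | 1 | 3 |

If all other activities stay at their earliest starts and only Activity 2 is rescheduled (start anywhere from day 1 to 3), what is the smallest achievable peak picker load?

13

Activity 2@1: d1:13  d2:13  d3:13  d4:1  d5:0 → peak 13
Activity 2@2: d1:12  d2:13  d3:13  d4:2  d5:0 → peak 13
Activity 2@3: d1:12  d2:12  d3:13  d4:2  d5:1 → peak 13
Best is Activity 2@1, peak 13.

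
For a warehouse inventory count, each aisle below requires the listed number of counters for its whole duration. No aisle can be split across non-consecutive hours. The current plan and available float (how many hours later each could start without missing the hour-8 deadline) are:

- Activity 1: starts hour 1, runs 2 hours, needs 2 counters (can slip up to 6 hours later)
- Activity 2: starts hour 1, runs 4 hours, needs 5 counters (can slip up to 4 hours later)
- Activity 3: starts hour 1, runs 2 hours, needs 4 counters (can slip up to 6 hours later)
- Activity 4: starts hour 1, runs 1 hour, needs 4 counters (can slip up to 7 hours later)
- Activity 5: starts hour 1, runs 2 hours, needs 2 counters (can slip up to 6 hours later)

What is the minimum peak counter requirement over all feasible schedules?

Early-start (Activity 1@1, Activity 2@1, Activity 3@1, Activity 4@1, Activity 5@1) gives peak 17: h1:17  h2:13  h3:5  h4:5  h5:0  h6:0  h7:0  h8:0.
Shift Activity 2→3, Activity 4→7, Activity 5→7.
Schedule Activity 1@1, Activity 2@3, Activity 3@1, Activity 4@7, Activity 5@7: h1:6  h2:6  h3:5  h4:5  h5:5  h6:5  h7:6  h8:2 — peak 6.

6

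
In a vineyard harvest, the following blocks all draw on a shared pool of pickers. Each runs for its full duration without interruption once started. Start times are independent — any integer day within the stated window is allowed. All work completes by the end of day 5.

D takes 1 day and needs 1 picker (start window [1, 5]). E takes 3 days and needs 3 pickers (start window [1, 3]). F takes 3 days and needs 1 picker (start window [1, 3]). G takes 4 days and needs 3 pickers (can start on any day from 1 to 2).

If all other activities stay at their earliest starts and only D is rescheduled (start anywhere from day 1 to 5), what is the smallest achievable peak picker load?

7

D@1: d1:8  d2:7  d3:7  d4:3  d5:0 → peak 8
D@2: d1:7  d2:8  d3:7  d4:3  d5:0 → peak 8
D@3: d1:7  d2:7  d3:8  d4:3  d5:0 → peak 8
D@4: d1:7  d2:7  d3:7  d4:4  d5:0 → peak 7
D@5: d1:7  d2:7  d3:7  d4:3  d5:1 → peak 7
Best is D@4, peak 7.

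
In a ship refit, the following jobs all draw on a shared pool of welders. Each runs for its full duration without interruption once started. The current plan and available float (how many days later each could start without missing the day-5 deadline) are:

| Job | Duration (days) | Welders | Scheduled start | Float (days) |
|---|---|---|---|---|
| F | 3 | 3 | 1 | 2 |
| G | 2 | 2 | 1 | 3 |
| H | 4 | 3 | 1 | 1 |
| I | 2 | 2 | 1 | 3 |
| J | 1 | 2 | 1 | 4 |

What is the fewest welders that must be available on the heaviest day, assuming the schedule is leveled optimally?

Early-start (F@1, G@1, H@1, I@1, J@1) gives peak 12: d1:12  d2:10  d3:6  d4:3  d5:0.
Shift G→4, I→4, J→5.
Schedule F@1, G@4, H@1, I@4, J@5: d1:6  d2:6  d3:6  d4:7  d5:6 — peak 7.
Total welder-days = 31 over 5 days ⇒ peak ≥ ⌈31/5⌉ = 7, so 7 is optimal.

7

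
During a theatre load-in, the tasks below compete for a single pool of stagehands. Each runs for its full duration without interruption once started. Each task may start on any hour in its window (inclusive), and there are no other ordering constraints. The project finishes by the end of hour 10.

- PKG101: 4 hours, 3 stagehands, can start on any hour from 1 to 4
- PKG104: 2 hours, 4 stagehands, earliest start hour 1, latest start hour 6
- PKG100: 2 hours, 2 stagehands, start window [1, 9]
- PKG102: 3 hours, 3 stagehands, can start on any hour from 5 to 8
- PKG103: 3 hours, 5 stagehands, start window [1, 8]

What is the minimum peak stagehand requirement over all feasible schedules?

6

Early-start (PKG101@1, PKG104@1, PKG100@1, PKG102@5, PKG103@1) gives peak 14: h1:14  h2:14  h3:8  h4:3  h5:3  h6:3  h7:3  h8:0  h9:0  h10:0.
Shift PKG101→3, PKG103→8.
Schedule PKG101@3, PKG104@1, PKG100@1, PKG102@5, PKG103@8: h1:6  h2:6  h3:3  h4:3  h5:6  h6:6  h7:3  h8:5  h9:5  h10:5 — peak 6.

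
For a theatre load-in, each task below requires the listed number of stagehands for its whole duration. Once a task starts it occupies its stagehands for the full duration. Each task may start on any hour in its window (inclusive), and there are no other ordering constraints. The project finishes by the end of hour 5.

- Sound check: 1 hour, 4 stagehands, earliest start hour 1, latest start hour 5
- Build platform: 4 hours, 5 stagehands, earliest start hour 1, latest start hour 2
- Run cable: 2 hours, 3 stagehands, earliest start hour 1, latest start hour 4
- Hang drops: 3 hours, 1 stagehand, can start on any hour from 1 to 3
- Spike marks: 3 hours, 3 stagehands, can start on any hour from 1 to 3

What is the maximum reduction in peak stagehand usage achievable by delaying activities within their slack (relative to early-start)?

Early-start peak: h1:16  h2:12  h3:9  h4:5  h5:0 ⇒ 16.
Leveled (Sound check@1, Build platform@2, Run cable@1, Hang drops@1, Spike marks@3): h1:8  h2:9  h3:9  h4:8  h5:8 ⇒ 9.
Reduction 16 − 9 = 7.

7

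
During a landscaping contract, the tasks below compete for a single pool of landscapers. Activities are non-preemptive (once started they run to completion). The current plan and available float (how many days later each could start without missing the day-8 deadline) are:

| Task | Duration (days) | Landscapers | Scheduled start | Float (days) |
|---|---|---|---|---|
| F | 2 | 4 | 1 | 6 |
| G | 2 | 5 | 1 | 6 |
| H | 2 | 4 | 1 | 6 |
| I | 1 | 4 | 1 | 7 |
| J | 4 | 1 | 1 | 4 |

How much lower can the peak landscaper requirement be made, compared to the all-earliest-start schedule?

Early-start peak: d1:18  d2:14  d3:1  d4:1  d5:0  d6:0  d7:0  d8:0 ⇒ 18.
Leveled (F@1, G@3, H@5, I@7, J@5): d1:4  d2:4  d3:5  d4:5  d5:5  d6:5  d7:5  d8:1 ⇒ 5.
Reduction 18 − 5 = 13.

13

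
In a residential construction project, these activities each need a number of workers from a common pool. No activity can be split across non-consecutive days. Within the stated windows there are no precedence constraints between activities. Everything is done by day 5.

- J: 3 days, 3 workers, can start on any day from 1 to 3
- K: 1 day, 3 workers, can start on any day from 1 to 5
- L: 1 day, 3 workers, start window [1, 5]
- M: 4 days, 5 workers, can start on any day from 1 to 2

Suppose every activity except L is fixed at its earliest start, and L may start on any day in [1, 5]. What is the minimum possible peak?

11

L@1: d1:14  d2:8  d3:8  d4:5  d5:0 → peak 14
L@2: d1:11  d2:11  d3:8  d4:5  d5:0 → peak 11
L@3: d1:11  d2:8  d3:11  d4:5  d5:0 → peak 11
L@4: d1:11  d2:8  d3:8  d4:8  d5:0 → peak 11
L@5: d1:11  d2:8  d3:8  d4:5  d5:3 → peak 11
Best is L@2, peak 11.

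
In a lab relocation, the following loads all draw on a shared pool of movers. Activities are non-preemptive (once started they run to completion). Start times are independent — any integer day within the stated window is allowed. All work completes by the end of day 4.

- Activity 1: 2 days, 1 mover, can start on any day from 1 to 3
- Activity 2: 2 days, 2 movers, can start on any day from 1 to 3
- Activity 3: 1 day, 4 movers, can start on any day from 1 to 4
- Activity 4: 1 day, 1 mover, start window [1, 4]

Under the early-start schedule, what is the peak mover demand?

Early-start schedule: Activity 1@1, Activity 2@1, Activity 3@1, Activity 4@1.
Load per day: day 1: 8, day 2: 3, day 3: 0, day 4: 0.
Peak is 8.

8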